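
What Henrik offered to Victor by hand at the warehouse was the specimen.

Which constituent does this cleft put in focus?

the specimen

In a pseudo-cleft "What ... was X", the post-copular constituent X is the focus.
Here the focus is "the specimen". The backgrounded (presupposed) material includes "Henrik", "to Victor", "at the warehouse" and "by hand".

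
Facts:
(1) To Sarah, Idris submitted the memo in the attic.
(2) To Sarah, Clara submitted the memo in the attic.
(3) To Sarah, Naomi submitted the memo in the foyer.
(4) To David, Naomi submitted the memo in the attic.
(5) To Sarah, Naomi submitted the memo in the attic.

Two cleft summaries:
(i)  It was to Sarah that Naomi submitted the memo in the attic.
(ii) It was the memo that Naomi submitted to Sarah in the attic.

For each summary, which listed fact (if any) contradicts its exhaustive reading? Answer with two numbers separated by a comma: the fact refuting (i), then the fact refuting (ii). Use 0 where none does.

4, 0

(i): focus "Sarah". Looking for agent = Naomi, thing = the memo, setting = in the attic with some other recipient — fact (4) has David there. Refuted.
(ii): focus "the memo". No fact shares agent = Naomi, recipient = Sarah, setting = in the attic with a different thing. 0.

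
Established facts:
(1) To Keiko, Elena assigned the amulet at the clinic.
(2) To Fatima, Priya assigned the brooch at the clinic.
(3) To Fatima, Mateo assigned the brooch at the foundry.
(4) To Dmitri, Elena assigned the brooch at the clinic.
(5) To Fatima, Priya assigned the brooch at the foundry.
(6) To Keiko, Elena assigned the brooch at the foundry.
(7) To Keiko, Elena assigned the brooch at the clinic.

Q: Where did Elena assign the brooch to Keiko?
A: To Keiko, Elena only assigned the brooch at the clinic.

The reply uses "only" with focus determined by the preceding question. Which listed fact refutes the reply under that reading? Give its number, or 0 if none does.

6

The question "Where did ...?" targets the setting, so in the reply the focus falls on "at the clinic".
"Only" then excludes alternative settings while the background — agent = Elena, thing = the brooch, recipient = Keiko — is held fixed.
Fact (6) keeps agent = Elena, thing = the brooch, recipient = Keiko but has setting = at the foundry; that refutes the reply.
(Fact (1) would refute a reading with focus on the thing — but that is not what the question asks.)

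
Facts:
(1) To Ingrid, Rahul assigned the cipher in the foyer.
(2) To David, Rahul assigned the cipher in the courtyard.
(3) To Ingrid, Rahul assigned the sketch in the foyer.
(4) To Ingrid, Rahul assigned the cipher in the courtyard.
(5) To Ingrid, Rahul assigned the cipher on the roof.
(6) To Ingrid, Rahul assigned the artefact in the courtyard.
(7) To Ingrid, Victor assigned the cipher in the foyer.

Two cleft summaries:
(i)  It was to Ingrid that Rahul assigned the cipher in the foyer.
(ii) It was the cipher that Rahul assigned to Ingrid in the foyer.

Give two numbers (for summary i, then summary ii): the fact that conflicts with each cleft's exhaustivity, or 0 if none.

Summary (i) focuses "Ingrid" (the recipient); background Rahul as agent and the cipher as thing and in the foyer as setting. No fact matches that background with a different recipient, so 0.
Summary (ii) focuses "the cipher" (the thing); background Rahul as agent and Ingrid as recipient and in the foyer as setting. Fact (3) matches that background with thing = the sketch — refutes (ii).

0, 3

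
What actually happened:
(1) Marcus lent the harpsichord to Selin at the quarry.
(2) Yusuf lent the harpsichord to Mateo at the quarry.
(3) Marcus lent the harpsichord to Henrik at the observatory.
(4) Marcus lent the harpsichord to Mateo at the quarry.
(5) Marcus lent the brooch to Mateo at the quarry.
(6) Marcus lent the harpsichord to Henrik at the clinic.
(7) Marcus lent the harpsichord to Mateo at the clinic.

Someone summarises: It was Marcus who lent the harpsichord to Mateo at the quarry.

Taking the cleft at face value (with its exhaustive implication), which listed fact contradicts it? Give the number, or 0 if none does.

2

The cleft puts "Marcus" in focus and presupposes the open proposition with the harpsichord as thing and Mateo as recipient and at the quarry as setting.
The exhaustive reading says no other agent fits that background.
Fact (2) shares the background but with agent = Yusuf; exhaustivity is violated.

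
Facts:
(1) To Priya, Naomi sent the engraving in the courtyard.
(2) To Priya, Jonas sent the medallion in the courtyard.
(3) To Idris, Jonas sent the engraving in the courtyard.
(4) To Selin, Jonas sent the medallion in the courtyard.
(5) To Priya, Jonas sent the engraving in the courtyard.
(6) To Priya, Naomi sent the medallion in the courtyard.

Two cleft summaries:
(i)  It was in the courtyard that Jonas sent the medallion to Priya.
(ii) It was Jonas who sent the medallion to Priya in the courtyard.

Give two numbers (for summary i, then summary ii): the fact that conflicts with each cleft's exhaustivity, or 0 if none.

0, 6

Summary (i) focuses "in the courtyard" (the setting); background Jonas as agent and the medallion as thing and Priya as recipient. No fact matches that background with a different setting, so 0.
Summary (ii) focuses "Jonas" (the agent); background the medallion as thing and Priya as recipient and in the courtyard as setting. Fact (6) matches that background with agent = Naomi — refutes (ii).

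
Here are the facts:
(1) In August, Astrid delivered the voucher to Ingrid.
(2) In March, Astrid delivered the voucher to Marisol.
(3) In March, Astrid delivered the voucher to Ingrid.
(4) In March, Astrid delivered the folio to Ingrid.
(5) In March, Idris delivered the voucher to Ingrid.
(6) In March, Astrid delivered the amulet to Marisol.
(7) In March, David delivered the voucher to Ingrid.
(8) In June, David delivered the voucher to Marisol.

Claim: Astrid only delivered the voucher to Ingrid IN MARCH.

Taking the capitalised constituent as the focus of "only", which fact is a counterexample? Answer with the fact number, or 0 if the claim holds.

The capitals mark "in March" as focus. So "only" rules out other settings, with the rest (Astrid as agent and the voucher as thing and Ingrid as recipient) as background.
Fact (1) matches on Astrid as agent and the voucher as thing and Ingrid as recipient, but has setting = in August instead. That refutes the claim.

1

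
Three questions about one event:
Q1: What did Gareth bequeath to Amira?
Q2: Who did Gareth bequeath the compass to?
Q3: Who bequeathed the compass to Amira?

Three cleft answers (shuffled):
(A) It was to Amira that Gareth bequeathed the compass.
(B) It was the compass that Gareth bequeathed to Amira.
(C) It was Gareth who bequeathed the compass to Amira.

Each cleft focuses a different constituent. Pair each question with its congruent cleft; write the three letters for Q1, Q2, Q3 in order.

Q1 asks about the direct object; cleft (B) focuses "the compass", which is the direct object — so Q1 → B.
Q2 asks about the recipient; cleft (A) focuses "to Amira", which is the recipient — so Q2 → A.
Q3 asks about the subject (agent); cleft (C) focuses "Gareth", which is the subject (agent) — so Q3 → C.
Mapping: Q1→B, Q2→A, Q3→C.

BAC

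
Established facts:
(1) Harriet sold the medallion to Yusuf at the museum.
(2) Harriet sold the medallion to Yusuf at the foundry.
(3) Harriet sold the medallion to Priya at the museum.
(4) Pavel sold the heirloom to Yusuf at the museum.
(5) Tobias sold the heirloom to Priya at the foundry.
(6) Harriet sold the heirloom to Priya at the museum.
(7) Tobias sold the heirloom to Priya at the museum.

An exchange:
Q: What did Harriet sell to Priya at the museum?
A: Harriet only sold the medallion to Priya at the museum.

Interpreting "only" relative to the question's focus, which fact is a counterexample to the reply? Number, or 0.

The question "What did ...?" targets the thing, so in the reply the focus falls on "the medallion".
"Only" then excludes alternative things while the background — same agent, recipient, setting (Harriet / Priya / at the museum) — is held fixed.
Fact (6) shares the background with a different thing (the heirloom) — counterexample.
(Fact (1) would refute a reading with focus on the recipient — but that is not what the question asks.)

6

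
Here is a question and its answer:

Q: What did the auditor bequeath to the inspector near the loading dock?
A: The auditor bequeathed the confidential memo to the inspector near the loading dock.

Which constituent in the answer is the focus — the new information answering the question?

The wh-word "what" asks about the direct object.
In the answer, "the auditor", "to the inspector" and "near the loading dock" are given — repeated from the question.
The constituent filling the direct object gap is "the confidential memo"; that is the focus and would carry nuclear stress.

the confidential memo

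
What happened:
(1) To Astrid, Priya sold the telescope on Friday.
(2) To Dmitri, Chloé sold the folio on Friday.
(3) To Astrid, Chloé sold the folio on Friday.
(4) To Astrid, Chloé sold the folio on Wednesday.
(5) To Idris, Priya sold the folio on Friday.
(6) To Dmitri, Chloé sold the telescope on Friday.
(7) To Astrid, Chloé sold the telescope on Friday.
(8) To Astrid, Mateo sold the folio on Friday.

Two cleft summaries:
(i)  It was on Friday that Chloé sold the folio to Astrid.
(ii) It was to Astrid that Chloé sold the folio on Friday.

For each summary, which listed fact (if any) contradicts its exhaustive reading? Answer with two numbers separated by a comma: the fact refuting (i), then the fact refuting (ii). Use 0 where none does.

4, 2

Summary (i) focuses "on Friday" (the setting); background Chloé as agent and the folio as thing and Astrid as recipient. Fact (4) matches that background with setting = on Wednesday — refutes (i).
Summary (ii) focuses "Astrid" (the recipient); background Chloé as agent and the folio as thing and on Friday as setting. Fact (2) matches that background with recipient = Dmitri — refutes (ii).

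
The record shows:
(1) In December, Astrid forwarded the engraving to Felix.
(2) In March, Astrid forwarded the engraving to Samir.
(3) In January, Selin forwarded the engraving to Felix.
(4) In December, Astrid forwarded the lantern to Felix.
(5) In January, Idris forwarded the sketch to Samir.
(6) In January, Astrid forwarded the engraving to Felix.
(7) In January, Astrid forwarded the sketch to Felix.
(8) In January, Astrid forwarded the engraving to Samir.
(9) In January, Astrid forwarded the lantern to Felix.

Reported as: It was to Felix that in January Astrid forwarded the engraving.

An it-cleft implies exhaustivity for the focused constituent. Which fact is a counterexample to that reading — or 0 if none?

8

Focus of the cleft: "Felix" (the recipient). Presupposed background: Astrid as agent and the engraving as thing and in January as setting.
Exhaustivity: Felix is the only recipient satisfying that background.
But fact (8) also has Astrid as agent and the engraving as thing and in January as setting, with recipient = Samir — so the exhaustive reading fails.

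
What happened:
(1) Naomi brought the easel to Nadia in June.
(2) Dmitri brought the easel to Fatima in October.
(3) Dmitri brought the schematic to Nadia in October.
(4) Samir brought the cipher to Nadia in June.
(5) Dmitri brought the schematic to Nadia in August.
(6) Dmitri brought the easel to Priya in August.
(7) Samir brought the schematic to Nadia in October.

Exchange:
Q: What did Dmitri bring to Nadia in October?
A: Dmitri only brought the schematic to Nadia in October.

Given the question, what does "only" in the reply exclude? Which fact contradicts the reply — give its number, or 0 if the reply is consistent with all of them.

0

The question "What did ...?" targets the thing, so in the reply the focus falls on "the schematic".
So "only" ranges over things; the rest (same agent, recipient, setting (Dmitri / Nadia / in October)) is presupposed.
No listed fact shares that background with another thing. Nothing contradicts the reply.
(Fact (5) would refute a reading with focus on the setting — but that is not what the question asks.)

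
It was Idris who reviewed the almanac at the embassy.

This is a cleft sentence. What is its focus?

In an it-cleft "It was X that/who ...", the clefted constituent X is the focus; the that/who-clause expresses the presupposed open proposition.
Here the focus is "Idris". The backgrounded (presupposed) material includes "the almanac" and "at the embassy".

Idris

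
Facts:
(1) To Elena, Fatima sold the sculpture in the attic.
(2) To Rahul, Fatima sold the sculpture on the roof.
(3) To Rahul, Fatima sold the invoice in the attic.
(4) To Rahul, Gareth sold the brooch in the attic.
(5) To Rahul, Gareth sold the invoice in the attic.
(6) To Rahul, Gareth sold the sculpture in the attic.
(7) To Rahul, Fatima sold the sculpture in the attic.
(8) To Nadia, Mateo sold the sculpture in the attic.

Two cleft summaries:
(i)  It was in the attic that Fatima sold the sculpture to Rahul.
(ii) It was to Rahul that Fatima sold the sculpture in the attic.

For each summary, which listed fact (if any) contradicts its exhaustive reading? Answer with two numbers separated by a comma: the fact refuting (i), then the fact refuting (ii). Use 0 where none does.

2, 1

(i): focus "in the attic". Looking for agent = Fatima, thing = the sculpture, recipient = Rahul with some other setting — fact (2) has on the roof there. Refuted.
(ii): focus "Rahul". Looking for agent = Fatima, thing = the sculpture, setting = in the attic with some other recipient — fact (1) has Elena there. Refuted.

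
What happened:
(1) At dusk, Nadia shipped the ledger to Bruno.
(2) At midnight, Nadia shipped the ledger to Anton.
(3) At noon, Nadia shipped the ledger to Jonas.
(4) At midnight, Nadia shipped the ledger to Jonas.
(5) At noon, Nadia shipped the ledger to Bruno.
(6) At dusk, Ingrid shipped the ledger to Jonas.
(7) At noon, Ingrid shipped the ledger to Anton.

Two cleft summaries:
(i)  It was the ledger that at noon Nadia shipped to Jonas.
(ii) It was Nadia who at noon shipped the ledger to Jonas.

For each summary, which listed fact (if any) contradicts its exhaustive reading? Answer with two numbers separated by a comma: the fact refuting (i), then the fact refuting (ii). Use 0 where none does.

(i): focus "the ledger". No fact shares Nadia as agent and Jonas as recipient and at noon as setting with a different thing. 0.
(ii): focus "Nadia". No fact shares the ledger as thing and Jonas as recipient and at noon as setting with a different agent. 0.

0, 0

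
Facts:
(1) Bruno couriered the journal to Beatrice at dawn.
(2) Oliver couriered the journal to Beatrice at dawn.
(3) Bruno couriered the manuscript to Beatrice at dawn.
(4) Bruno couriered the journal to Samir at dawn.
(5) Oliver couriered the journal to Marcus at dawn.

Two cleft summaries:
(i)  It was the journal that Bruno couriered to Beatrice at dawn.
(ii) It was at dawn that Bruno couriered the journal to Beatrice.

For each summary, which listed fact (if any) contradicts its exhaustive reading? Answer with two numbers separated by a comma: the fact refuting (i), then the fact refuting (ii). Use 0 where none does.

Summary (i) focuses "the journal" (the thing); background same agent, recipient, setting (Bruno / Beatrice / at dawn). Fact (3) matches that background with thing = the manuscript — refutes (i).
Summary (ii) focuses "at dawn" (the setting); background same agent, thing, recipient (Bruno / the journal / Beatrice). No fact matches that background with a different setting, so 0.

3, 0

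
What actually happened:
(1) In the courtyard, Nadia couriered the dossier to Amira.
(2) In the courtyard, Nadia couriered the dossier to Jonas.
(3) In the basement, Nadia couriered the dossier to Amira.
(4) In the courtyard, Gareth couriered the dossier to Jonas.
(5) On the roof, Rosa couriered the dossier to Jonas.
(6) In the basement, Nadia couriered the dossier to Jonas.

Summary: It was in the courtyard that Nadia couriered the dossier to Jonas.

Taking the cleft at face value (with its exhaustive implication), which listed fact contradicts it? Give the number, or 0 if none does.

The cleft puts "in the courtyard" in focus and presupposes the open proposition with agent = Nadia, thing = the dossier, recipient = Jonas.
Exhaustivity: in the courtyard is the only setting satisfying that background.
Fact (6) shares the background but with setting = in the basement; exhaustivity is violated.

6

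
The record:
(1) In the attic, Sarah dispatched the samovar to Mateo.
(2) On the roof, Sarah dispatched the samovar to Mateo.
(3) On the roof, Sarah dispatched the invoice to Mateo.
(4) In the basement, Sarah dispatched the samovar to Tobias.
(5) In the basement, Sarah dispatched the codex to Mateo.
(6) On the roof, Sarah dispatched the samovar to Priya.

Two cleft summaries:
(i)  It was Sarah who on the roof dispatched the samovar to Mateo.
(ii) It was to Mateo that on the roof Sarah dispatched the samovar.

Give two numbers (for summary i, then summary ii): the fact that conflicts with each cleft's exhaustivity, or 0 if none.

0, 6

Summary (i) focuses "Sarah" (the agent); background same thing, recipient, setting (the samovar / Mateo / on the roof). No fact matches that background with a different agent, so 0.
Summary (ii) focuses "Mateo" (the recipient); background same agent, thing, setting (Sarah / the samovar / on the roof). Fact (6) matches that background with recipient = Priya — refutes (ii).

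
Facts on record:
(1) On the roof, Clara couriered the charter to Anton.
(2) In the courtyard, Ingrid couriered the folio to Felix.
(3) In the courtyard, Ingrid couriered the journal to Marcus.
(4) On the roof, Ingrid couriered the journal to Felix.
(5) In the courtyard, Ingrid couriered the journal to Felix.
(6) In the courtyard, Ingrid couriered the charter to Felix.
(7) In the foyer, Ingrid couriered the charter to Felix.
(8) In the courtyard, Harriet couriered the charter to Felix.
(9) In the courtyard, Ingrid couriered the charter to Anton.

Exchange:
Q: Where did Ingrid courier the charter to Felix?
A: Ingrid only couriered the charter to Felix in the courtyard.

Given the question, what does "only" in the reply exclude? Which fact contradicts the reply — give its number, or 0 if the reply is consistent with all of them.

Answering "Where did ...?" puts focus on the setting — here, "in the courtyard".
So "only" ranges over settings; the rest (same agent, thing, recipient (Ingrid / the charter / Felix)) is presupposed.
Fact (7) shares the background with a different setting (in the foyer) — counterexample.
(Fact (9) would refute a reading with focus on the recipient — but that is not what the question asks.)

7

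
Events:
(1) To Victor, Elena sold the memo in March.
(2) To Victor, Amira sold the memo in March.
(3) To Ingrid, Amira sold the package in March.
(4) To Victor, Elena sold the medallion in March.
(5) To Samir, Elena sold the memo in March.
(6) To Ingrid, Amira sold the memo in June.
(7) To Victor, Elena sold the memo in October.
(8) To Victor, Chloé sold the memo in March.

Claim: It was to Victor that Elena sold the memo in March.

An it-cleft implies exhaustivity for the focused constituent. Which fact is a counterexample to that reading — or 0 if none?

The cleft puts "Victor" in focus and presupposes the open proposition with same agent, thing, setting (Elena / the memo / in March).
The exhaustive reading says no other recipient fits that background.
Fact (5) shares the background but with recipient = Samir; exhaustivity is violated.

5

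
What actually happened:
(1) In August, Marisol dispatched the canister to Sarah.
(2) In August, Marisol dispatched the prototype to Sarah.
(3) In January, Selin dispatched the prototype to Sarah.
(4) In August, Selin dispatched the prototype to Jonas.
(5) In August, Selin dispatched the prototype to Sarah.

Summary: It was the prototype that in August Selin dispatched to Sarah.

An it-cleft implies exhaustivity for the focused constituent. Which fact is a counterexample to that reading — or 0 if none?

0

Focus of the cleft: "the prototype" (the thing). Presupposed background: Selin as agent and Sarah as recipient and in August as setting.
Exhaustivity: the prototype is the only thing satisfying that background.
Every other fact differs from the presupposition on some backgrounded slot, so none challenges the exhaustivity.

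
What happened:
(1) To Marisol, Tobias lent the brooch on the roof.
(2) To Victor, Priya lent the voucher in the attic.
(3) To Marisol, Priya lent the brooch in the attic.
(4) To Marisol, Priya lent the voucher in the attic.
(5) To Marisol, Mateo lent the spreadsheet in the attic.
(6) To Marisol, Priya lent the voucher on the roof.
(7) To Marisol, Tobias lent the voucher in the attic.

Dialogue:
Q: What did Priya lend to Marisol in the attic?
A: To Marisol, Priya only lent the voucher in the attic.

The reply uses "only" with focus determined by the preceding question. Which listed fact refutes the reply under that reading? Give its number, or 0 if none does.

Answering "What did ...?" puts focus on the thing — here, "the voucher".
"Only" then excludes alternative things while the background — agent = Priya, recipient = Marisol, setting = in the attic — is held fixed.
Fact (3) keeps agent = Priya, recipient = Marisol, setting = in the attic but has thing = the brooch; that refutes the reply.
(Fact (2) would refute a reading with focus on the recipient — but that is not what the question asks.)

3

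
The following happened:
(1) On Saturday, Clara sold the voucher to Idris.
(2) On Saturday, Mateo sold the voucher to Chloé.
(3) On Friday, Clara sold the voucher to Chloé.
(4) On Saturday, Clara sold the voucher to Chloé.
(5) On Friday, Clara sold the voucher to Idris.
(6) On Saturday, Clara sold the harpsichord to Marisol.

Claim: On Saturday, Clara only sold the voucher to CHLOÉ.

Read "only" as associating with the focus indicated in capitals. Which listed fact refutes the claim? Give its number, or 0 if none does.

1

Focus (in capitals) is "Chloé" — the recipient. "Only" excludes alternative recipients while holding fixed same agent, thing, setting (Clara / the voucher / on Saturday).
Fact (1) matches on same agent, thing, setting (Clara / the voucher / on Saturday), but has recipient = Idris instead. That refutes the claim.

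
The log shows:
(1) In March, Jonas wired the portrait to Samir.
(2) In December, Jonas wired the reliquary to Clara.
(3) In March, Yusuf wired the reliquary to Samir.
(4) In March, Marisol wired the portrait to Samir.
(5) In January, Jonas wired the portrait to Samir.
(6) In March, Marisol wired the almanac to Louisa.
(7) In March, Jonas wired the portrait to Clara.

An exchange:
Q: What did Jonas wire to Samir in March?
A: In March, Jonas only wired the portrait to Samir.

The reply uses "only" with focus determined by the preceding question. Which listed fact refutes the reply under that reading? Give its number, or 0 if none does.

The question "What did ...?" targets the thing, so in the reply the focus falls on "the portrait".
"Only" then excludes alternative things while the background — agent = Jonas, recipient = Samir, setting = in March — is held fixed.
No listed fact shares that background with another thing. Nothing contradicts the reply.
(Fact (5) would refute a reading with focus on the setting — but that is not what the question asks.)

0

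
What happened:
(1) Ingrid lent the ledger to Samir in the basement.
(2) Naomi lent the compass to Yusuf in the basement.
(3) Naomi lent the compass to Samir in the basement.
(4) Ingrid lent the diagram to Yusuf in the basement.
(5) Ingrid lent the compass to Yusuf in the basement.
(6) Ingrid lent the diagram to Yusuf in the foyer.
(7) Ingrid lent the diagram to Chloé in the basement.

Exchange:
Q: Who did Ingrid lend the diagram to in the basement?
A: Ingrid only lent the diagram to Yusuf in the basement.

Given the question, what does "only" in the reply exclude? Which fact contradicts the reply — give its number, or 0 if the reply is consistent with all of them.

7

Answering "Who did ... to ...?" puts focus on the recipient — here, "Yusuf".
"Only" then excludes alternative recipients while the background — same agent, thing, setting (Ingrid / the diagram / in the basement) — is held fixed.
Fact (7) keeps same agent, thing, setting (Ingrid / the diagram / in the basement) but has recipient = Chloé; that refutes the reply.
(Fact (6) would refute a reading with focus on the setting — but that is not what the question asks.)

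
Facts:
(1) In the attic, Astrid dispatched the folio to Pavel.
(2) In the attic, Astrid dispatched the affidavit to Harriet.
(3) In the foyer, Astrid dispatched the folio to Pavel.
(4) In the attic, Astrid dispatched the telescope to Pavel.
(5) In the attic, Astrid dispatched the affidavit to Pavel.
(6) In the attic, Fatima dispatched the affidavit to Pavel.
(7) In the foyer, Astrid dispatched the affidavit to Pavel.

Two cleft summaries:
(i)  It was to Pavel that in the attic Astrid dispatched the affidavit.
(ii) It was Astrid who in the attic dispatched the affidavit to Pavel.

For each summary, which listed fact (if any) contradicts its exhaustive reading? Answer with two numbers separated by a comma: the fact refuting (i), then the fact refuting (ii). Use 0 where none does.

2, 6

Summary (i) focuses "Pavel" (the recipient); background Astrid as agent and the affidavit as thing and in the attic as setting. Fact (2) matches that background with recipient = Harriet — refutes (i).
Summary (ii) focuses "Astrid" (the agent); background the affidavit as thing and Pavel as recipient and in the attic as setting. Fact (6) matches that background with agent = Fatima — refutes (ii).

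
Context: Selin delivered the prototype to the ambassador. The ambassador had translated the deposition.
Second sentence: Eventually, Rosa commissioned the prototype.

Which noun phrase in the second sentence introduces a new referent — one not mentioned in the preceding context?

"the prototype" in the second sentence is given — already mentioned in the context.
"Rosa" has no antecedent in the context; it is discourse-new.

Rosa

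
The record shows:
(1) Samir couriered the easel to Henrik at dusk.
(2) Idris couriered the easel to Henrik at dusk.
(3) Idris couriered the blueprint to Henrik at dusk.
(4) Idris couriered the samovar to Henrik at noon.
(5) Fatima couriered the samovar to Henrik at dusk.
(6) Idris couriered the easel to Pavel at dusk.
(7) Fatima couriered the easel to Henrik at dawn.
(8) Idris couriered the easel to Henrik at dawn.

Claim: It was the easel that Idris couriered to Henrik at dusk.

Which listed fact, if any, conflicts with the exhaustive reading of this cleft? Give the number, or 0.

Focus of the cleft: "the easel" (the thing). Presupposed background: same agent, recipient, setting (Idris / Henrik / at dusk).
The exhaustive reading says no other thing fits that background.
But fact (3) also has same agent, recipient, setting (Idris / Henrik / at dusk), with thing = the blueprint — so the exhaustive reading fails.

3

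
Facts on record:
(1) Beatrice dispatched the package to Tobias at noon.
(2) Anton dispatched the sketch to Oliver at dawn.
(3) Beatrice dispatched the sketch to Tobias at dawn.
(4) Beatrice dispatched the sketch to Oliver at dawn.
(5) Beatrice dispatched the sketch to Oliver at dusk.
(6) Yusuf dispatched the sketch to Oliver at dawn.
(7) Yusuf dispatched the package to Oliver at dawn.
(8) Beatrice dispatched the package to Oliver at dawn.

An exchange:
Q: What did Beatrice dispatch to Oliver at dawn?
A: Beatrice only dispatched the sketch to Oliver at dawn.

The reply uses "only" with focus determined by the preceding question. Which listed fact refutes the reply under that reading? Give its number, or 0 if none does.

The question "What did ...?" targets the thing, so in the reply the focus falls on "the sketch".
So "only" ranges over things; the rest (agent = Beatrice, recipient = Oliver, setting = at dawn) is presupposed.
Fact (8) shares the background with a different thing (the package) — counterexample.
(Fact (5) would refute a reading with focus on the setting — but that is not what the question asks.)

8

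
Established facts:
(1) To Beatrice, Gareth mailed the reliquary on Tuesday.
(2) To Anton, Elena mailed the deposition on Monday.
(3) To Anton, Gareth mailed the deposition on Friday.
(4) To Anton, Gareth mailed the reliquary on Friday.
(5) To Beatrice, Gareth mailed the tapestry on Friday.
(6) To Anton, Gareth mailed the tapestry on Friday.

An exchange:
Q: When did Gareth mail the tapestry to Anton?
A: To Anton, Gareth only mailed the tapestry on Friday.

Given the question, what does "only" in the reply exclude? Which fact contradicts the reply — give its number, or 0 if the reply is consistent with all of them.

Answering "When did ...?" puts focus on the setting — here, "on Friday".
So "only" ranges over settings; the rest (agent = Gareth, thing = the tapestry, recipient = Anton) is presupposed.
No fact keeps agent = Gareth, thing = the tapestry, recipient = Anton while changing the setting; every other fact differs on something backgrounded. The reply stands.
(Fact (5) would refute a reading with focus on the recipient — but that is not what the question asks.)

0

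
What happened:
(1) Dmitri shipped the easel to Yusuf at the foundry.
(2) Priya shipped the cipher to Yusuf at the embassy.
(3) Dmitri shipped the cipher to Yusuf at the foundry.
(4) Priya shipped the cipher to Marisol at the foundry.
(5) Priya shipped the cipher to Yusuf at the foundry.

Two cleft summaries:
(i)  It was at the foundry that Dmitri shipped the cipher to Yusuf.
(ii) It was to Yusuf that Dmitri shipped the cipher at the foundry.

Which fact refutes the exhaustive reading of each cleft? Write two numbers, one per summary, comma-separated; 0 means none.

0, 0

(i): focus "at the foundry". No fact shares Dmitri as agent and the cipher as thing and Yusuf as recipient with a different setting. 0.
(ii): focus "Yusuf". No fact shares Dmitri as agent and the cipher as thing and at the foundry as setting with a different recipient. 0.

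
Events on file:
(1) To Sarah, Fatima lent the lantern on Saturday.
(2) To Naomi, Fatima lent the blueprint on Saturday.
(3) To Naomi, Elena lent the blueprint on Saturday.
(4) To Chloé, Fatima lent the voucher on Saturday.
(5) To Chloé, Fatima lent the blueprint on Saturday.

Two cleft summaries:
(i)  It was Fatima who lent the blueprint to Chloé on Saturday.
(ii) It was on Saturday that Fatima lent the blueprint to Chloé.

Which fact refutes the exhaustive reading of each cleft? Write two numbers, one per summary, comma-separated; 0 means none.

0, 0

Summary (i) focuses "Fatima" (the agent); background thing = the blueprint, recipient = Chloé, setting = on Saturday. No fact matches that background with a different agent, so 0.
Summary (ii) focuses "on Saturday" (the setting); background agent = Fatima, thing = the blueprint, recipient = Chloé. No fact matches that background with a different setting, so 0.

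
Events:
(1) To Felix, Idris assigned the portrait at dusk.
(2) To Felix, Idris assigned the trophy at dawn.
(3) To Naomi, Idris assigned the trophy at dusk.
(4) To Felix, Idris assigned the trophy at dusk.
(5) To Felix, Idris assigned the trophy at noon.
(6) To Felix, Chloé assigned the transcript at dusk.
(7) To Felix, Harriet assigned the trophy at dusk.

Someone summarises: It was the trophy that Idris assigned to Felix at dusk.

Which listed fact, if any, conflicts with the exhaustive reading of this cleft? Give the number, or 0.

Focus of the cleft: "the trophy" (the thing). Presupposed background: Idris as agent and Felix as recipient and at dusk as setting.
The exhaustive reading says no other thing fits that background.
But fact (1) also has Idris as agent and Felix as recipient and at dusk as setting, with thing = the portrait — so the exhaustive reading fails.

1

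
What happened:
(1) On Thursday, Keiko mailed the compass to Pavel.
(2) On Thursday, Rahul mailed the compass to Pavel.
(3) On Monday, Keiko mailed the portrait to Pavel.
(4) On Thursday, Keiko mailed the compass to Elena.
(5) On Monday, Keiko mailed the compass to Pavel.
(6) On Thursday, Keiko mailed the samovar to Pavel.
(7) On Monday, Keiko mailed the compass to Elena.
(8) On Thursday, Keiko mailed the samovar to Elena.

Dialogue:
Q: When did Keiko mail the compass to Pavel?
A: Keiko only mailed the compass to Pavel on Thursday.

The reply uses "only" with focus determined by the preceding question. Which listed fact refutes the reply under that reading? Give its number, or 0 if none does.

5

Answering "When did ...?" puts focus on the setting — here, "on Thursday".
So "only" ranges over settings; the rest (Keiko as agent and the compass as thing and Pavel as recipient) is presupposed.
Fact (5) keeps Keiko as agent and the compass as thing and Pavel as recipient but has setting = on Monday; that refutes the reply.
(Fact (6) would refute a reading with focus on the thing — but that is not what the question asks.)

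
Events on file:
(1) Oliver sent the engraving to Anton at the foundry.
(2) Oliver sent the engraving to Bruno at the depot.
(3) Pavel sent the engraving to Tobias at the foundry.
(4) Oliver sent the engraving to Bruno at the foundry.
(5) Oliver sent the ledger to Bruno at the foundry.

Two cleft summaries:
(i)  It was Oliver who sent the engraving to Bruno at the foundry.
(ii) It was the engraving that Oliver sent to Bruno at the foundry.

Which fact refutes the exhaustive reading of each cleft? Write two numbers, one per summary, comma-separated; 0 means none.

(i): focus "Oliver". No fact shares thing = the engraving, recipient = Bruno, setting = at the foundry with a different agent. 0.
(ii): focus "the engraving". Looking for agent = Oliver, recipient = Bruno, setting = at the foundry with some other thing — fact (5) has the ledger there. Refuted.

0, 5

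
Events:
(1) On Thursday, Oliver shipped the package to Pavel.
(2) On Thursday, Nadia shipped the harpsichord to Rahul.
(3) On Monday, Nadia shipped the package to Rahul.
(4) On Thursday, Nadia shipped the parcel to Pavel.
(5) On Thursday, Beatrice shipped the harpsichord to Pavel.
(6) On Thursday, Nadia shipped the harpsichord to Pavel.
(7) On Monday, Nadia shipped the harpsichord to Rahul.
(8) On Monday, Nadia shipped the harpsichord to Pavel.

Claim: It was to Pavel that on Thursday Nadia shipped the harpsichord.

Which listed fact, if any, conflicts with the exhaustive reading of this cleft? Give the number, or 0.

The cleft puts "Pavel" in focus and presupposes the open proposition with same agent, thing, setting (Nadia / the harpsichord / on Thursday).
Exhaustivity: Pavel is the only recipient satisfying that background.
Fact (2) shares the background but with recipient = Rahul; exhaustivity is violated.

2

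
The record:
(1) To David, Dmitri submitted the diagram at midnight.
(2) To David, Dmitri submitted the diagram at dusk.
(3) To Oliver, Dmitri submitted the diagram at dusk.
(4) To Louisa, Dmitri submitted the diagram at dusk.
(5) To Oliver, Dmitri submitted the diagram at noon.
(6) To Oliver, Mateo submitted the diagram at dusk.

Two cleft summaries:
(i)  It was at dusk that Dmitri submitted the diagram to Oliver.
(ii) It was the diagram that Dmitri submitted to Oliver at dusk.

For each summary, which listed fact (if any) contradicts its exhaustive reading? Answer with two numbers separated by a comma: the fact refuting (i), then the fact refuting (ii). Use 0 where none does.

(i): focus "at dusk". Looking for same agent, thing, recipient (Dmitri / the diagram / Oliver) with some other setting — fact (5) has at noon there. Refuted.
(ii): focus "the diagram". No fact shares same agent, recipient, setting (Dmitri / Oliver / at dusk) with a different thing. 0.

5, 0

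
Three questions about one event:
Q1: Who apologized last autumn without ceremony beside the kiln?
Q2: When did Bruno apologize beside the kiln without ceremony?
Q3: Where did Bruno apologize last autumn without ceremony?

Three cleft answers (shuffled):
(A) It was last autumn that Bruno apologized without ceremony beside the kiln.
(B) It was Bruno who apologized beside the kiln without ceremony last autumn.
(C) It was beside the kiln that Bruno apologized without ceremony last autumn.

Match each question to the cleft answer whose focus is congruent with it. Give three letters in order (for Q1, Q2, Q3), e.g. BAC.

Q1 asks about the subject (agent); cleft (B) focuses "Bruno", which is the subject (agent) — so Q1 → B.
Q2 asks about the time; cleft (A) focuses "last autumn", which is the time — so Q2 → A.
Q3 asks about the location; cleft (C) focuses "beside the kiln", which is the location — so Q3 → C.
Mapping: Q1→B, Q2→A, Q3→C.

BAC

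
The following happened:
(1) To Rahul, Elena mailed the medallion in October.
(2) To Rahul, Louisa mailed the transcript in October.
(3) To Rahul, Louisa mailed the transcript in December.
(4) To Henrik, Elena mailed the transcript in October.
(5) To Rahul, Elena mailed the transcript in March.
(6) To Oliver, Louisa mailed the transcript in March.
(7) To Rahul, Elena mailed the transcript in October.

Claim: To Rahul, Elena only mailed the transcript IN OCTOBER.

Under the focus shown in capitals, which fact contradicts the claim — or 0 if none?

5

Focus (in capitals) is "in October" — the setting. "Only" excludes alternative settings while holding fixed same agent, thing, recipient (Elena / the transcript / Rahul).
Fact (5) matches on same agent, thing, recipient (Elena / the transcript / Rahul), but has setting = in March instead. That refutes the claim.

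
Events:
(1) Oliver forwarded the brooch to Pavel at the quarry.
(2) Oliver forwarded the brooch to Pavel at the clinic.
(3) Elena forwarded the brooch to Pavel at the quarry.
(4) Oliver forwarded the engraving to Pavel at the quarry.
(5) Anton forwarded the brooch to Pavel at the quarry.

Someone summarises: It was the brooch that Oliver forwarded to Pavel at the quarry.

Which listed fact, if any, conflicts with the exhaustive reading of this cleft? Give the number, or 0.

The cleft puts "the brooch" in focus and presupposes the open proposition with Oliver as agent and Pavel as recipient and at the quarry as setting.
The exhaustive reading says no other thing fits that background.
Fact (4) shares the background but with thing = the engraving; exhaustivity is violated.

4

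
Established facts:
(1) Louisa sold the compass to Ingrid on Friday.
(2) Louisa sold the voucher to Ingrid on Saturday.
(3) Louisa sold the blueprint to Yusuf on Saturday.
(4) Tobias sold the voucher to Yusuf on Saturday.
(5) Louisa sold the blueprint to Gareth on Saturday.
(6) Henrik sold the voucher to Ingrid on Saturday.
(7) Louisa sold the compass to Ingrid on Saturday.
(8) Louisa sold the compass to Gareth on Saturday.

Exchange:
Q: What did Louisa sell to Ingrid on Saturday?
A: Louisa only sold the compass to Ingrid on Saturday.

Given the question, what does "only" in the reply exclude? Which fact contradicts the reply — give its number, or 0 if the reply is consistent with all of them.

The question "What did ...?" targets the thing, so in the reply the focus falls on "the compass".
So "only" ranges over things; the rest (same agent, recipient, setting (Louisa / Ingrid / on Saturday)) is presupposed.
Fact (2) shares the background with a different thing (the voucher) — counterexample.
(Fact (8) would refute a reading with focus on the recipient — but that is not what the question asks.)

2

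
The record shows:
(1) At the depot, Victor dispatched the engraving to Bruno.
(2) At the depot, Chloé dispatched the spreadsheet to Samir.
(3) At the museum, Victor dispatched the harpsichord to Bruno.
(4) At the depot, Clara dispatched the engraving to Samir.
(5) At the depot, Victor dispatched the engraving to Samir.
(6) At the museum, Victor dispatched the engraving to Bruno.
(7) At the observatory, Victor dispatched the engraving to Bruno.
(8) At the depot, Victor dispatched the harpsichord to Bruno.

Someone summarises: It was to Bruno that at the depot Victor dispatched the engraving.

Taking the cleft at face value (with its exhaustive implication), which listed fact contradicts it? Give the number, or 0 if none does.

5

Focus of the cleft: "Bruno" (the recipient). Presupposed background: Victor as agent and the engraving as thing and at the depot as setting.
The exhaustive reading says no other recipient fits that background.
But fact (5) also has Victor as agent and the engraving as thing and at the depot as setting, with recipient = Samir — so the exhaustive reading fails.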